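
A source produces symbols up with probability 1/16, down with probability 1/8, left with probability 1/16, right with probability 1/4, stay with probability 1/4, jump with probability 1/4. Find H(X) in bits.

Each probability is a power of 1/2, so log₂(1/p) is an integer.
H = Σ p·log₂(1/p) = 1/16·4 + 1/8·3 + 1/16·4 + 1/4·2 + 1/4·2 + 1/4·2 = 2.375 bits.

2.375 bits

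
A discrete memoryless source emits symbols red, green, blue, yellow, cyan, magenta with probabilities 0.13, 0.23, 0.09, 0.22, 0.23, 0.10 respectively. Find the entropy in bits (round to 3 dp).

H = −Σ pᵢ log₂ pᵢ.
−0.13·log₂(0.13) = 0.3826
−0.23·log₂(0.23) = 0.4877
−0.09·log₂(0.09) = 0.3127
−0.22·log₂(0.22) = 0.4806
−0.23·log₂(0.23) = 0.4877
−0.10·log₂(0.10) = 0.3322
Sum ≈ 2.4834 → 2.483 bits.

2.483 bits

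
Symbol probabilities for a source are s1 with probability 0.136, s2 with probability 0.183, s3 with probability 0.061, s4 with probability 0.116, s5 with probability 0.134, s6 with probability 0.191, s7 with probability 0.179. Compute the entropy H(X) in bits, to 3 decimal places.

H = −Σ pᵢ log₂ pᵢ.
−0.136·log₂(0.136) = 0.3915
−0.183·log₂(0.183) = 0.4484
−0.061·log₂(0.061) = 0.2461
−0.116·log₂(0.116) = 0.3605
−0.134·log₂(0.134) = 0.3886
−0.191·log₂(0.191) = 0.4562
−0.179·log₂(0.179) = 0.4443
Sum ≈ 2.7355 → 2.735 bits.

2.735 bits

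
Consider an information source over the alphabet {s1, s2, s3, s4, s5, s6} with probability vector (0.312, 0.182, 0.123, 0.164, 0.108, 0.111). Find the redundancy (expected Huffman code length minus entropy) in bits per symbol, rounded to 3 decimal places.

Entropy H = −Σ p log₂ p ≈ 2.4700 bits.
Huffman merges: 27/250+111/1000→219/1000; 123/1000+41/250→287/1000; 91/500+219/1000→401/1000; 287/1000+39/125→599/1000; 401/1000+599/1000→1. L = 1253/500 ≈ 2.5060.
L − H = 2.5060 − 2.4700 = 0.036 bits.

0.036 bits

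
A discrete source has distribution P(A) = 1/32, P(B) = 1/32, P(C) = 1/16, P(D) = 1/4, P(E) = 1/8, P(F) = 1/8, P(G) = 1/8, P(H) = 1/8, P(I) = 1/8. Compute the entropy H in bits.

Each probability is a power of 1/2, so log₂(1/p) is an integer.
H = Σ p·log₂(1/p) = 1/32·5 + 1/32·5 + 1/16·4 + 1/4·2 + 1/8·3 + 1/8·3 + 1/8·3 + 1/8·3 + 1/8·3 = 2.9375 bits.

2.9375 bits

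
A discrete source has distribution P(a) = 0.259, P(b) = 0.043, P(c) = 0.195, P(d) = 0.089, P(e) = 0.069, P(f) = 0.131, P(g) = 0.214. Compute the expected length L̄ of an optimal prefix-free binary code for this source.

2.639 bits/symbol

Repeatedly combine the two least-probable nodes; the expected code length is the sum of the merged weights.
merge 43/1000 + 69/1000 → 14/125
merge 89/1000 + 14/125 → 201/1000
merge 131/1000 + 39/200 → 163/500
merge 201/1000 + 107/500 → 83/200
merge 259/1000 + 163/500 → 117/200
merge 83/200 + 117/200 → 1
L = 14/125 + 201/1000 + 163/500 + 83/200 + 117/200 + 1 = 2639/1000 = 2.639 bits/symbol.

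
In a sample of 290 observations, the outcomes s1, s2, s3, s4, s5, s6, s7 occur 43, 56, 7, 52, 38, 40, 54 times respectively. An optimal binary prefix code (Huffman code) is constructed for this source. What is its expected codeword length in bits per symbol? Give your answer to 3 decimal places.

Probabilities are the counts divided by 290.
Repeatedly combine the two least-probable nodes; the expected code length is the sum of the merged weights.
merge 7/290 + 19/145 → 9/58
merge 4/29 + 43/290 → 83/290
merge 9/58 + 26/145 → 97/290
merge 27/145 + 28/145 → 11/29
merge 83/290 + 97/290 → 18/29
merge 11/29 + 18/29 → 1
L = 9/58 + 83/290 + 97/290 + 11/29 + 18/29 + 1 = 161/58 ≈ 2.776 bits/symbol.

2.776 bits/symbol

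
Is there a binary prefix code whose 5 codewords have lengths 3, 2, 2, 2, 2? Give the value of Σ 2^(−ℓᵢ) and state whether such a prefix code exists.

1.125; no

With common denominator 2^3 = 8: Σ 2^(−ℓᵢ) = 1/8 + 2/8 + 2/8 + 2/8 + 2/8 = 9/8 = 1.125.
Kraft's inequality requires Σ ≤ 1; here Σ = 1.125 > 1, so no such prefix code exists.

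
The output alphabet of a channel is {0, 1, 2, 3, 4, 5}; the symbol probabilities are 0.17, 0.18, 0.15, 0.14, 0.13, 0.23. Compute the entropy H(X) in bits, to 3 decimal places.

2.558 bits

H = −Σ pᵢ log₂ pᵢ.
−0.17·log₂(0.17) = 0.4346
−0.18·log₂(0.18) = 0.4453
−0.15·log₂(0.15) = 0.4105
−0.14·log₂(0.14) = 0.3971
−0.13·log₂(0.13) = 0.3826
−0.23·log₂(0.23) = 0.4877
Sum ≈ 2.5579 → 2.558 bits.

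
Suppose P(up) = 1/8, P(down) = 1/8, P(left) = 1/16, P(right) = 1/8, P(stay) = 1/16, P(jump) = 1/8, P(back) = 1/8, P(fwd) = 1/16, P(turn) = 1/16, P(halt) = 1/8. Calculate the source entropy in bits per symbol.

Each probability is a power of 1/2, so log₂(1/p) is an integer.
H = Σ p·log₂(1/p) = 1/8·3 + 1/8·3 + 1/16·4 + 1/8·3 + 1/16·4 + 1/8·3 + 1/8·3 + 1/16·4 + 1/16·4 + 1/8·3 = 3.25 bits.

3.25 bits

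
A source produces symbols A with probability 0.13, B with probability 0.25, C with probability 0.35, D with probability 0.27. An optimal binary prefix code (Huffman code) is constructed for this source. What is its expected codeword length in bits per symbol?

Repeatedly combine the two least-probable nodes; the expected code length is the sum of the merged weights.
merge 13/100 + 1/4 → 19/50
merge 27/100 + 7/20 → 31/50
merge 19/50 + 31/50 → 1
L = 19/50 + 31/50 + 1 = 2 bits/symbol.

2 bits/symbol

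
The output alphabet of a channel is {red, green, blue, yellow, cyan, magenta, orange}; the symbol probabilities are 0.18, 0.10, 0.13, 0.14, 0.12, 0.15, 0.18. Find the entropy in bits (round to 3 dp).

2.780 bits

H = −Σ pᵢ log₂ pᵢ.
−0.18·log₂(0.18) = 0.4453
−0.10·log₂(0.10) = 0.3322
−0.13·log₂(0.13) = 0.3826
−0.14·log₂(0.14) = 0.3971
−0.12·log₂(0.12) = 0.3671
−0.15·log₂(0.15) = 0.4105
−0.18·log₂(0.18) = 0.4453
Sum ≈ 2.7802 → 2.780 bits.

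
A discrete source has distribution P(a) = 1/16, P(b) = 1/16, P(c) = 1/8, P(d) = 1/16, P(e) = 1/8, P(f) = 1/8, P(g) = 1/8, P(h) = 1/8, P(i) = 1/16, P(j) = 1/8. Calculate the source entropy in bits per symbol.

3.25 bits

Each probability is a power of 1/2, so log₂(1/p) is an integer.
H = Σ p·log₂(1/p) = 1/16·4 + 1/16·4 + 1/8·3 + 1/16·4 + 1/8·3 + 1/8·3 + 1/8·3 + 1/8·3 + 1/16·4 + 1/8·3 = 3.25 bits.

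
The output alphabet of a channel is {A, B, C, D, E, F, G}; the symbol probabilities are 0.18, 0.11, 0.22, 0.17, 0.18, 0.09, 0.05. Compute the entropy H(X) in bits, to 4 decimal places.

H = −Σ pᵢ log₂ pᵢ.
−0.18·log₂(0.18) = 0.4453
−0.11·log₂(0.11) = 0.3503
−0.22·log₂(0.22) = 0.4806
−0.17·log₂(0.17) = 0.4346
−0.18·log₂(0.18) = 0.4453
−0.09·log₂(0.09) = 0.3127
−0.05·log₂(0.05) = 0.2161
Sum ≈ 2.6848 → 2.6848 bits.

2.6848 bits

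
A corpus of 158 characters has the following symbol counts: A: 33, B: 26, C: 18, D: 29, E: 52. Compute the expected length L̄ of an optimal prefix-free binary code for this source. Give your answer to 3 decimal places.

2.278 bits/symbol

Probabilities are the counts divided by 158.
Repeatedly combine the two least-probable nodes; the expected code length is the sum of the merged weights.
merge 9/79 + 13/79 → 22/79
merge 29/158 + 33/158 → 31/79
merge 22/79 + 26/79 → 48/79
merge 31/79 + 48/79 → 1
L = 22/79 + 31/79 + 48/79 + 1 = 180/79 ≈ 2.278 bits/symbol.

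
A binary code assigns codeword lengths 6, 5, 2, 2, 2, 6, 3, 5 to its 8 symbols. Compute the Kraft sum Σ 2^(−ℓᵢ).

0.96875

With common denominator 2^6 = 64: Σ 2^(−ℓᵢ) = 1/64 + 2/64 + 16/64 + 16/64 + 16/64 + 1/64 + 8/64 + 2/64 = 62/64 = 0.96875.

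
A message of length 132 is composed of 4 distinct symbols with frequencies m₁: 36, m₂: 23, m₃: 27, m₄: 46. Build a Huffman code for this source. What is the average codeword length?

Probabilities are the counts divided by 132.
Repeatedly combine the two least-probable nodes; the expected code length is the sum of the merged weights.
merge 23/132 + 9/44 → 25/66
merge 3/11 + 23/66 → 41/66
merge 25/66 + 41/66 → 1
L = 25/66 + 41/66 + 1 = 2 bits/symbol.

2 bits/symbol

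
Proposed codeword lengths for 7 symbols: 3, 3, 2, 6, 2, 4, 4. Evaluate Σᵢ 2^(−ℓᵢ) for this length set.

With common denominator 2^6 = 64: Σ 2^(−ℓᵢ) = 8/64 + 8/64 + 16/64 + 1/64 + 16/64 + 4/64 + 4/64 = 57/64 = 0.890625.

0.890625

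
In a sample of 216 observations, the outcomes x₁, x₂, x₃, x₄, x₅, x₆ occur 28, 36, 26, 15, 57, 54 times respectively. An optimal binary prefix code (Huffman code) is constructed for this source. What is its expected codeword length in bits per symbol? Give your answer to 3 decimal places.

2.486 bits/symbol

Probabilities are the counts divided by 216.
Repeatedly combine the two least-probable nodes; the expected code length is the sum of the merged weights.
merge 5/72 + 13/108 → 41/216
merge 7/54 + 1/6 → 8/27
merge 41/216 + 1/4 → 95/216
merge 19/72 + 8/27 → 121/216
merge 95/216 + 121/216 → 1
L = 41/216 + 8/27 + 95/216 + 121/216 + 1 = 179/72 ≈ 2.486 bits/symbol.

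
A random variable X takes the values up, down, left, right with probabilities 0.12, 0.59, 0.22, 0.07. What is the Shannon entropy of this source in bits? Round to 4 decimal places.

H = −Σ pᵢ log₂ pᵢ.
−0.12·log₂(0.12) = 0.3671
−0.59·log₂(0.59) = 0.4491
−0.22·log₂(0.22) = 0.4806
−0.07·log₂(0.07) = 0.2686
Sum ≈ 1.5653 → 1.5653 bits.

1.5653 bits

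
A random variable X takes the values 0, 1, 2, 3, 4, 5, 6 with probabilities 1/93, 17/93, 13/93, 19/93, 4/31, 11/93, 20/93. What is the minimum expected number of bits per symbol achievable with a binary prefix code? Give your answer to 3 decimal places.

2.710 bits/symbol

Repeatedly combine the two least-probable nodes; the expected code length is the sum of the merged weights.
merge 1/93 + 11/93 → 4/31
merge 4/31 + 4/31 → 8/31
merge 13/93 + 17/93 → 10/31
merge 19/93 + 20/93 → 13/31
merge 8/31 + 10/31 → 18/31
merge 13/31 + 18/31 → 1
L = 4/31 + 8/31 + 10/31 + 13/31 + 18/31 + 1 = 84/31 ≈ 2.710 bits/symbol.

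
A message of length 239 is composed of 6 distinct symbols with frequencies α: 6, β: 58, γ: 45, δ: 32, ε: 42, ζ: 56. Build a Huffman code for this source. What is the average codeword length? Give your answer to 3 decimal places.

2.494 bits/symbol

Probabilities are the counts divided by 239.
Repeatedly combine the two least-probable nodes; the expected code length is the sum of the merged weights.
merge 6/239 + 32/239 → 38/239
merge 38/239 + 42/239 → 80/239
merge 45/239 + 56/239 → 101/239
merge 58/239 + 80/239 → 138/239
merge 101/239 + 138/239 → 1
L = 38/239 + 80/239 + 101/239 + 138/239 + 1 = 596/239 ≈ 2.494 bits/symbol.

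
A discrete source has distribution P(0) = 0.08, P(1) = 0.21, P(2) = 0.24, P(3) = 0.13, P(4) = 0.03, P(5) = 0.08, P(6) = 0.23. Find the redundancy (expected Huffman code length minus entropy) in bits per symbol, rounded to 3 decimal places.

Entropy H = −Σ p log₂ p ≈ 2.5721 bits.
Huffman merges: 3/100+2/25→11/100; 2/25+11/100→19/100; 13/100+19/100→8/25; 21/100+23/100→11/25; 6/25+8/25→14/25; 11/25+14/25→1. L = 131/50 ≈ 2.6200.
L − H = 2.6200 − 2.5721 = 0.048 bits.

0.048 bits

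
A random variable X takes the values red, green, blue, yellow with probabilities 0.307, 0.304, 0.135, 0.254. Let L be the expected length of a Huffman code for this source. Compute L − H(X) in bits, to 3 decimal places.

0.063 bits

Entropy H = −Σ p log₂ p ≈ 1.9375 bits.
Huffman merges: 27/200+127/500→389/1000; 38/125+307/1000→611/1000; 389/1000+611/1000→1. L = 2 ≈ 2.0000.
L − H = 2.0000 − 1.9375 = 0.063 bits.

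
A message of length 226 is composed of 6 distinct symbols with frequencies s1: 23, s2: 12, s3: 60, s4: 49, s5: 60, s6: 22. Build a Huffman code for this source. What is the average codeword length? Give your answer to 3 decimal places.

2.403 bits/symbol

Probabilities are the counts divided by 226.
Repeatedly combine the two least-probable nodes; the expected code length is the sum of the merged weights.
merge 6/113 + 11/113 → 17/113
merge 23/226 + 17/113 → 57/226
merge 49/226 + 57/226 → 53/113
merge 30/113 + 30/113 → 60/113
merge 53/113 + 60/113 → 1
L = 17/113 + 57/226 + 53/113 + 60/113 + 1 = 543/226 ≈ 2.403 bits/symbol.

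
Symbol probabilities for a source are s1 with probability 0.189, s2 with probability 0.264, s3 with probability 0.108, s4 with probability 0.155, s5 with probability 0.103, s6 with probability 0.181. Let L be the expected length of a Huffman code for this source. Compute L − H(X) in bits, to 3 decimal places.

0.038 bits

Entropy H = −Σ p log₂ p ≈ 2.5093 bits.
Huffman merges: 103/1000+27/250→211/1000; 31/200+181/1000→42/125; 189/1000+211/1000→2/5; 33/125+42/125→3/5; 2/5+3/5→1. L = 2547/1000 ≈ 2.5470.
L − H = 2.5470 − 2.5093 = 0.038 bits.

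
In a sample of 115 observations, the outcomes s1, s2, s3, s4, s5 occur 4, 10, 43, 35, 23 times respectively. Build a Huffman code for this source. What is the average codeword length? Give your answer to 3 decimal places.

Probabilities are the counts divided by 115.
Repeatedly combine the two least-probable nodes; the expected code length is the sum of the merged weights.
merge 4/115 + 2/23 → 14/115
merge 14/115 + 1/5 → 37/115
merge 7/23 + 37/115 → 72/115
merge 43/115 + 72/115 → 1
L = 14/115 + 37/115 + 72/115 + 1 = 238/115 ≈ 2.070 bits/symbol.

2.070 bits/symbol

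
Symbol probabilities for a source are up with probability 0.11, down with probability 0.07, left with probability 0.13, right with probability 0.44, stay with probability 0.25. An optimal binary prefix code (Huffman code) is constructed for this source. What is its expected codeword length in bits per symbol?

Repeatedly combine the two least-probable nodes; the expected code length is the sum of the merged weights.
merge 7/100 + 11/100 → 9/50
merge 13/100 + 9/50 → 31/100
merge 1/4 + 31/100 → 14/25
merge 11/25 + 14/25 → 1
L = 9/50 + 31/100 + 14/25 + 1 = 41/20 = 2.05 bits/symbol.

2.05 bits/symbol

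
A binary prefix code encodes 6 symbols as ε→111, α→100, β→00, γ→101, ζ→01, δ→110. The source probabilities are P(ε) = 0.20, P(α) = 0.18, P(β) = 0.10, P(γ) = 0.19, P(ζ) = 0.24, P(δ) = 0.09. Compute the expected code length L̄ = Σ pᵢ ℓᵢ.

L̄ = Σ pᵢ·ℓᵢ = 0.20·3 + 0.18·3 + 0.10·2 + 0.19·3 + 0.24·2 + 0.09·3 = 2.66 bits/symbol.

2.66 bits/symbol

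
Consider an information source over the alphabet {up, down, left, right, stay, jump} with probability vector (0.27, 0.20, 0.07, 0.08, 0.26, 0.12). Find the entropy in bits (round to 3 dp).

2.407 bits

H = −Σ pᵢ log₂ pᵢ.
−0.27·log₂(0.27) = 0.5100
−0.20·log₂(0.20) = 0.4644
−0.07·log₂(0.07) = 0.2686
−0.08·log₂(0.08) = 0.2915
−0.26·log₂(0.26) = 0.5053
−0.12·log₂(0.12) = 0.3671
Sum ≈ 2.4068 → 2.407 bits.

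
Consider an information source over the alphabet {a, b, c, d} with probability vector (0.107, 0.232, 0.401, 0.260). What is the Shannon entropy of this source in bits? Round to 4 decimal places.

1.8679 bits

H = −Σ pᵢ log₂ pᵢ.
−0.107·log₂(0.107) = 0.3450
−0.232·log₂(0.232) = 0.4890
−0.401·log₂(0.401) = 0.5286
−0.260·log₂(0.260) = 0.5053
Sum ≈ 1.8679 → 1.8679 bits.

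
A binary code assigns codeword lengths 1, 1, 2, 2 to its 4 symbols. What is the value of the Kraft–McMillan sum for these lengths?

With common denominator 2^2 = 4: Σ 2^(−ℓᵢ) = 2/4 + 2/4 + 1/4 + 1/4 = 6/4 = 1.5.

1.5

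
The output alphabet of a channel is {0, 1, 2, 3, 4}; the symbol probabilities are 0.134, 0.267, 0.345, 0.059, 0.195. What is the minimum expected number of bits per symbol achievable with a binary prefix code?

Repeatedly combine the two least-probable nodes; the expected code length is the sum of the merged weights.
merge 59/1000 + 67/500 → 193/1000
merge 193/1000 + 39/200 → 97/250
merge 267/1000 + 69/200 → 153/250
merge 97/250 + 153/250 → 1
L = 193/1000 + 97/250 + 153/250 + 1 = 2193/1000 = 2.193 bits/symbol.

2.193 bits/symbol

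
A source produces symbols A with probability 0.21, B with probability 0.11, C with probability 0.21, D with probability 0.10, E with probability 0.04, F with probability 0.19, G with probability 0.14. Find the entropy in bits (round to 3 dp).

2.666 bits

H = −Σ pᵢ log₂ pᵢ.
−0.21·log₂(0.21) = 0.4728
−0.11·log₂(0.11) = 0.3503
−0.21·log₂(0.21) = 0.4728
−0.10·log₂(0.10) = 0.3322
−0.04·log₂(0.04) = 0.1858
−0.19·log₂(0.19) = 0.4552
−0.14·log₂(0.14) = 0.3971
Sum ≈ 2.6662 → 2.666 bits.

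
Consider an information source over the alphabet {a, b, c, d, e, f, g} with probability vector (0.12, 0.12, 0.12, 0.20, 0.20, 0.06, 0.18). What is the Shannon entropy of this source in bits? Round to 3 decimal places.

H = −Σ pᵢ log₂ pᵢ.
−0.12·log₂(0.12) = 0.3671
−0.12·log₂(0.12) = 0.3671
−0.12·log₂(0.12) = 0.3671
−0.20·log₂(0.20) = 0.4644
−0.20·log₂(0.20) = 0.4644
−0.06·log₂(0.06) = 0.2435
−0.18·log₂(0.18) = 0.4453
Sum ≈ 2.7188 → 2.719 bits.

2.719 bits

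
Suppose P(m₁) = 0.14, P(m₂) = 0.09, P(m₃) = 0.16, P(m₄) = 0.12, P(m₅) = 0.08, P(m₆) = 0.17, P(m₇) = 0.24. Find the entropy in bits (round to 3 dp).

2.720 bits

H = −Σ pᵢ log₂ pᵢ.
−0.14·log₂(0.14) = 0.3971
−0.09·log₂(0.09) = 0.3127
−0.16·log₂(0.16) = 0.4230
−0.12·log₂(0.12) = 0.3671
−0.08·log₂(0.08) = 0.2915
−0.17·log₂(0.17) = 0.4346
−0.24·log₂(0.24) = 0.4941
Sum ≈ 2.7201 → 2.720 bits.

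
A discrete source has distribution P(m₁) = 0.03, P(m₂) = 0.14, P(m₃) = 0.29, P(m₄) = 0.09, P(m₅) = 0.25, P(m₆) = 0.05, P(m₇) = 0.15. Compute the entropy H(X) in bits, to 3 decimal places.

2.506 bits

H = −Σ pᵢ log₂ pᵢ.
−0.03·log₂(0.03) = 0.1518
−0.14·log₂(0.14) = 0.3971
−0.29·log₂(0.29) = 0.5179
−0.09·log₂(0.09) = 0.3127
−0.25·log₂(0.25) = 0.5000
−0.05·log₂(0.05) = 0.2161
−0.15·log₂(0.15) = 0.4105
Sum ≈ 2.5061 → 2.506 bits.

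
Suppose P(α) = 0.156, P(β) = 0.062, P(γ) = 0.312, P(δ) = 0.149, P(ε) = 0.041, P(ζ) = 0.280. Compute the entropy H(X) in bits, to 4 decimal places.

2.3035 bits

H = −Σ pᵢ log₂ pᵢ.
−0.156·log₂(0.156) = 0.4181
−0.062·log₂(0.062) = 0.2487
−0.312·log₂(0.312) = 0.5243
−0.149·log₂(0.149) = 0.4092
−0.041·log₂(0.041) = 0.1889
−0.280·log₂(0.280) = 0.5142
Sum ≈ 2.3035 → 2.3035 bits.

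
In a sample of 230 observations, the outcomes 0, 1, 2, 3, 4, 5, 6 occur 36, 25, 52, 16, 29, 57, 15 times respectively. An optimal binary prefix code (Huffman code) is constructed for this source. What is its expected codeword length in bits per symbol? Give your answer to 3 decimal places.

2.661 bits/symbol

Probabilities are the counts divided by 230.
Repeatedly combine the two least-probable nodes; the expected code length is the sum of the merged weights.
merge 3/46 + 8/115 → 31/230
merge 5/46 + 29/230 → 27/115
merge 31/230 + 18/115 → 67/230
merge 26/115 + 27/115 → 53/115
merge 57/230 + 67/230 → 62/115
merge 53/115 + 62/115 → 1
L = 31/230 + 27/115 + 67/230 + 53/115 + 62/115 + 1 = 306/115 ≈ 2.661 bits/symbol.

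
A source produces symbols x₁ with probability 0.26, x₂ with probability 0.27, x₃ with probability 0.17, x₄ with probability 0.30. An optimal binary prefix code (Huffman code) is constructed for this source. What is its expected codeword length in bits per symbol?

2 bits/symbol

Repeatedly combine the two least-probable nodes; the expected code length is the sum of the merged weights.
merge 17/100 + 13/50 → 43/100
merge 27/100 + 3/10 → 57/100
merge 43/100 + 57/100 → 1
L = 43/100 + 57/100 + 1 = 2 bits/symbol.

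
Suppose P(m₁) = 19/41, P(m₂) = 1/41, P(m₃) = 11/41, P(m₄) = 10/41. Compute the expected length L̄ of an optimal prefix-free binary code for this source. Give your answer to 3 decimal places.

Repeatedly combine the two least-probable nodes; the expected code length is the sum of the merged weights.
merge 1/41 + 10/41 → 11/41
merge 11/41 + 11/41 → 22/41
merge 19/41 + 22/41 → 1
L = 11/41 + 22/41 + 1 = 74/41 ≈ 1.805 bits/symbol.

1.805 bits/symbol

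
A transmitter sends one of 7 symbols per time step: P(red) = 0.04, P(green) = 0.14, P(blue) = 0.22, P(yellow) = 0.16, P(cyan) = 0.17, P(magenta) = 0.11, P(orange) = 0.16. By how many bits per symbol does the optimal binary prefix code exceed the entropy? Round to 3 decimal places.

0.066 bits

Entropy H = −Σ p log₂ p ≈ 2.6943 bits.
Huffman merges: 1/25+11/100→3/20; 7/50+3/20→29/100; 4/25+4/25→8/25; 17/100+11/50→39/100; 29/100+8/25→61/100; 39/100+61/100→1. L = 69/25 ≈ 2.7600.
L − H = 2.7600 − 2.6943 = 0.066 bits.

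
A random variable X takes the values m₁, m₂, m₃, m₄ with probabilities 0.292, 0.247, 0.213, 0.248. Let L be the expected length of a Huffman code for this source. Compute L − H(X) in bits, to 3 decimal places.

0.009 bits

Entropy H = −Σ p log₂ p ≈ 1.9910 bits.
Huffman merges: 213/1000+247/1000→23/50; 31/125+73/250→27/50; 23/50+27/50→1. L = 2 ≈ 2.0000.
L − H = 2.0000 − 1.9910 = 0.009 bits.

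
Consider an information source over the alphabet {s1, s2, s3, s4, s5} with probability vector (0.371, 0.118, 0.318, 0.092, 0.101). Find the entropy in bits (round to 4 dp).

2.0709 bits

H = −Σ pᵢ log₂ pᵢ.
−0.371·log₂(0.371) = 0.5307
−0.118·log₂(0.118) = 0.3638
−0.318·log₂(0.318) = 0.5256
−0.092·log₂(0.092) = 0.3167
−0.101·log₂(0.101) = 0.3341
Sum ≈ 2.0709 → 2.0709 bits.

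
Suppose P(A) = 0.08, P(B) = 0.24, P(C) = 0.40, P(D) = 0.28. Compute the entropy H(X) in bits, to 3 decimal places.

1.829 bits

H = −Σ pᵢ log₂ pᵢ.
−0.08·log₂(0.08) = 0.2915
−0.24·log₂(0.24) = 0.4941
−0.40·log₂(0.40) = 0.5288
−0.28·log₂(0.28) = 0.5142
Sum ≈ 1.8286 → 1.829 bits.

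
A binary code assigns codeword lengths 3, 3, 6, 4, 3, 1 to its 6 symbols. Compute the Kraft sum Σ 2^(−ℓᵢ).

With common denominator 2^6 = 64: Σ 2^(−ℓᵢ) = 8/64 + 8/64 + 1/64 + 4/64 + 8/64 + 32/64 = 61/64 = 0.953125.

0.953125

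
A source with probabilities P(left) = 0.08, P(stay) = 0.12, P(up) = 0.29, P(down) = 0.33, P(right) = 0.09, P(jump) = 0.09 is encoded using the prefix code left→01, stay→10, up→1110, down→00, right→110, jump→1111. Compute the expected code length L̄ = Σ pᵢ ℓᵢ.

L̄ = Σ pᵢ·ℓᵢ = 0.08·2 + 0.12·2 + 0.29·4 + 0.33·2 + 0.09·3 + 0.09·4 = 2.85 bits/symbol.

2.85 bits/symbol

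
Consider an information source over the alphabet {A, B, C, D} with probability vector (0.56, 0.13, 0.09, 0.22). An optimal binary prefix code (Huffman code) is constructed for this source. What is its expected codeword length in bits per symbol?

1.66 bits/symbol

Repeatedly combine the two least-probable nodes; the expected code length is the sum of the merged weights.
merge 9/100 + 13/100 → 11/50
merge 11/50 + 11/50 → 11/25
merge 11/25 + 14/25 → 1
L = 11/50 + 11/25 + 1 = 83/50 = 1.66 bits/symbol.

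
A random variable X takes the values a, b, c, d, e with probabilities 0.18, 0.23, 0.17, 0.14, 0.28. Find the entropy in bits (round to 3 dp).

2.279 bits

H = −Σ pᵢ log₂ pᵢ.
−0.18·log₂(0.18) = 0.4453
−0.23·log₂(0.23) = 0.4877
−0.17·log₂(0.17) = 0.4346
−0.14·log₂(0.14) = 0.3971
−0.28·log₂(0.28) = 0.5142
Sum ≈ 2.2789 → 2.279 bits.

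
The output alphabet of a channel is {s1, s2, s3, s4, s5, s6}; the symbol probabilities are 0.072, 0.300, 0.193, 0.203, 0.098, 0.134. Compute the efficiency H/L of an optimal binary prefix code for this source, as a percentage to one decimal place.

Entropy H = −Σ p log₂ p ≈ 2.4364 bits.
Huffman merges: 9/125+49/500→17/100; 67/500+17/100→38/125; 193/1000+203/1000→99/250; 3/10+38/125→151/250; 99/250+151/250→1. L = 1237/500 ≈ 2.4740.
Efficiency = H/L = 2.4364/2.4740 = 98.5%.

98.5%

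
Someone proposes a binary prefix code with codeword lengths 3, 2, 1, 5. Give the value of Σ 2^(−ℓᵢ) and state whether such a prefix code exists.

0.90625; yes

With common denominator 2^5 = 32: Σ 2^(−ℓᵢ) = 4/32 + 8/32 + 16/32 + 1/32 = 29/32 = 0.90625.
Kraft's inequality requires Σ ≤ 1; here Σ = 0.90625 ≤ 1, so such a prefix code exists.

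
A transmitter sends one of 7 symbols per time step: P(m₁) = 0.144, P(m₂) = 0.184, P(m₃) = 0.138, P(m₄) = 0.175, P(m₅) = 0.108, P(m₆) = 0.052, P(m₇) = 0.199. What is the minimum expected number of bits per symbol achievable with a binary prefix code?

2.777 bits/symbol

Repeatedly combine the two least-probable nodes; the expected code length is the sum of the merged weights.
merge 13/250 + 27/250 → 4/25
merge 69/500 + 18/125 → 141/500
merge 4/25 + 7/40 → 67/200
merge 23/125 + 199/1000 → 383/1000
merge 141/500 + 67/200 → 617/1000
merge 383/1000 + 617/1000 → 1
L = 4/25 + 141/500 + 67/200 + 383/1000 + 617/1000 + 1 = 2777/1000 = 2.777 bits/symbol.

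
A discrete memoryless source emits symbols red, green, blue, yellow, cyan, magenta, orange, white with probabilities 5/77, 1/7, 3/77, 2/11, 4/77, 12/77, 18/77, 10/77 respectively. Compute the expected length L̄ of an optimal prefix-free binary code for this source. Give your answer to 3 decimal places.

2.831 bits/symbol

Repeatedly combine the two least-probable nodes; the expected code length is the sum of the merged weights.
merge 3/77 + 4/77 → 1/11
merge 5/77 + 1/11 → 12/77
merge 10/77 + 1/7 → 3/11
merge 12/77 + 12/77 → 24/77
merge 2/11 + 18/77 → 32/77
merge 3/11 + 24/77 → 45/77
merge 32/77 + 45/77 → 1
L = 1/11 + 12/77 + 3/11 + 24/77 + 32/77 + 45/77 + 1 = 218/77 ≈ 2.831 bits/symbol.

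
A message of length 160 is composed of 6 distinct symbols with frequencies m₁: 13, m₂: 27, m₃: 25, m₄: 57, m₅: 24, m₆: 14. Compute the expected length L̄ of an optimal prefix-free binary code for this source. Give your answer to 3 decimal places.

Probabilities are the counts divided by 160.
Repeatedly combine the two least-probable nodes; the expected code length is the sum of the merged weights.
merge 13/160 + 7/80 → 27/160
merge 3/20 + 5/32 → 49/160
merge 27/160 + 27/160 → 27/80
merge 49/160 + 27/80 → 103/160
merge 57/160 + 103/160 → 1
L = 27/160 + 49/160 + 27/80 + 103/160 + 1 = 393/160 ≈ 2.456 bits/symbol.

2.456 bits/symbol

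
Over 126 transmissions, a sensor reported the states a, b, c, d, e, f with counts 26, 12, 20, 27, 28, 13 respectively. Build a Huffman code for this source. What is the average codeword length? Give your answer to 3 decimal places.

2.556 bits/symbol

Probabilities are the counts divided by 126.
Repeatedly combine the two least-probable nodes; the expected code length is the sum of the merged weights.
merge 2/21 + 13/126 → 25/126
merge 10/63 + 25/126 → 5/14
merge 13/63 + 3/14 → 53/126
merge 2/9 + 5/14 → 73/126
merge 53/126 + 73/126 → 1
L = 25/126 + 5/14 + 53/126 + 73/126 + 1 = 23/9 ≈ 2.556 bits/symbol.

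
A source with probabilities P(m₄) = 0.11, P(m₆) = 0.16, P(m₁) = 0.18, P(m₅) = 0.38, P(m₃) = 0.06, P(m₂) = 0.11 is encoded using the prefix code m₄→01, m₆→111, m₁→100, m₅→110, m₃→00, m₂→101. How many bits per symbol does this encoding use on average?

L̄ = Σ pᵢ·ℓᵢ = 0.11·2 + 0.16·3 + 0.18·3 + 0.38·3 + 0.06·2 + 0.11·3 = 2.83 bits/symbol.

2.83 bits/symbol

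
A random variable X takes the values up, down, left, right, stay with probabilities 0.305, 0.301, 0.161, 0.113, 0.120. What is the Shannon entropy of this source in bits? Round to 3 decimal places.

2.191 bits

H = −Σ pᵢ log₂ pᵢ.
−0.305·log₂(0.305) = 0.5225
−0.301·log₂(0.301) = 0.5214
−0.161·log₂(0.161) = 0.4242
−0.113·log₂(0.113) = 0.3555
−0.120·log₂(0.120) = 0.3671
Sum ≈ 2.1906 → 2.191 bits.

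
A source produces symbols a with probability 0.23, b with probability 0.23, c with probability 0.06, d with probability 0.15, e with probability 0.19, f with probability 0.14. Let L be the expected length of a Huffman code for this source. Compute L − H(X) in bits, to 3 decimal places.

Entropy H = −Σ p log₂ p ≈ 2.4818 bits.
Huffman merges: 3/50+7/50→1/5; 3/20+19/100→17/50; 1/5+23/100→43/100; 23/100+17/50→57/100; 43/100+57/100→1. L = 127/50 ≈ 2.5400.
L − H = 2.5400 − 2.4818 = 0.058 bits.

0.058 bits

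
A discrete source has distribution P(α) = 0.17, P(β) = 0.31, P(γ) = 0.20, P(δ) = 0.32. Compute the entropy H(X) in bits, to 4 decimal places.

H = −Σ pᵢ log₂ pᵢ.
−0.17·log₂(0.17) = 0.4346
−0.31·log₂(0.31) = 0.5238
−0.20·log₂(0.20) = 0.4644
−0.32·log₂(0.32) = 0.5260
Sum ≈ 1.9488 → 1.9488 bits.

1.9488 bits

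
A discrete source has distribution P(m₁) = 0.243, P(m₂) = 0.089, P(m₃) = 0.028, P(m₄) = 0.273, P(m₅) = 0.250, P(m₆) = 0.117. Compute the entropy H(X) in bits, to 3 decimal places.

2.325 bits

H = −Σ pᵢ log₂ pᵢ.
−0.243·log₂(0.243) = 0.4960
−0.089·log₂(0.089) = 0.3106
−0.028·log₂(0.028) = 0.1444
−0.273·log₂(0.273) = 0.5113
−0.250·log₂(0.250) = 0.5000
−0.117·log₂(0.117) = 0.3622
Sum ≈ 2.3245 → 2.325 bits.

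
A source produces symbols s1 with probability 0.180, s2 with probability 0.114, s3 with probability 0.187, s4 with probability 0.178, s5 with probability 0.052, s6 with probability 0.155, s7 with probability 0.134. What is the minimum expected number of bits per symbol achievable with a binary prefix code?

2.799 bits/symbol

Repeatedly combine the two least-probable nodes; the expected code length is the sum of the merged weights.
merge 13/250 + 57/500 → 83/500
merge 67/500 + 31/200 → 289/1000
merge 83/500 + 89/500 → 43/125
merge 9/50 + 187/1000 → 367/1000
merge 289/1000 + 43/125 → 633/1000
merge 367/1000 + 633/1000 → 1
L = 83/500 + 289/1000 + 43/125 + 367/1000 + 633/1000 + 1 = 2799/1000 = 2.799 bits/symbol.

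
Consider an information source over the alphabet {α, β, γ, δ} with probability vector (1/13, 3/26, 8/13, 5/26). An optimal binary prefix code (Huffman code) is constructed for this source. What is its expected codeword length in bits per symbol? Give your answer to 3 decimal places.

1.577 bits/symbol

Repeatedly combine the two least-probable nodes; the expected code length is the sum of the merged weights.
merge 1/13 + 3/26 → 5/26
merge 5/26 + 5/26 → 5/13
merge 5/13 + 8/13 → 1
L = 5/26 + 5/13 + 1 = 41/26 ≈ 1.577 bits/symbol.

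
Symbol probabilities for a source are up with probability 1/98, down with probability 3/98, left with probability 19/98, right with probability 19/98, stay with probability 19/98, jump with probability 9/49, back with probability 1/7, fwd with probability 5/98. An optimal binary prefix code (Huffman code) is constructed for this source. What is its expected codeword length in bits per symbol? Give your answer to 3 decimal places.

2.745 bits/symbol

Repeatedly combine the two least-probable nodes; the expected code length is the sum of the merged weights.
merge 1/98 + 3/98 → 2/49
merge 2/49 + 5/98 → 9/98
merge 9/98 + 1/7 → 23/98
merge 9/49 + 19/98 → 37/98
merge 19/98 + 19/98 → 19/49
merge 23/98 + 37/98 → 30/49
merge 19/49 + 30/49 → 1
L = 2/49 + 9/98 + 23/98 + 37/98 + 19/49 + 30/49 + 1 = 269/98 ≈ 2.745 bits/symbol.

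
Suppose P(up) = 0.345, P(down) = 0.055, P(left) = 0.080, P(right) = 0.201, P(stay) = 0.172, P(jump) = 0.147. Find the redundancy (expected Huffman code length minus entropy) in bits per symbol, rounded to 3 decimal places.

Entropy H = −Σ p log₂ p ≈ 2.3600 bits.
Huffman merges: 11/200+2/25→27/200; 27/200+147/1000→141/500; 43/250+201/1000→373/1000; 141/500+69/200→627/1000; 373/1000+627/1000→1. L = 2417/1000 ≈ 2.4170.
L − H = 2.4170 − 2.3600 = 0.057 bits.

0.057 bits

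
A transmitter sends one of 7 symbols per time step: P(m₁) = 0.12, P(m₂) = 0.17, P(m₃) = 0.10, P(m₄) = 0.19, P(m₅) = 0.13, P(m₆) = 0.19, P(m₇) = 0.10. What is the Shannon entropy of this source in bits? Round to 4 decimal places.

H = −Σ pᵢ log₂ pᵢ.
−0.12·log₂(0.12) = 0.3671
−0.17·log₂(0.17) = 0.4346
−0.10·log₂(0.10) = 0.3322
−0.19·log₂(0.19) = 0.4552
−0.13·log₂(0.13) = 0.3826
−0.19·log₂(0.19) = 0.4552
−0.10·log₂(0.10) = 0.3322
Sum ≈ 2.7591 → 2.7591 bits.

2.7591 bits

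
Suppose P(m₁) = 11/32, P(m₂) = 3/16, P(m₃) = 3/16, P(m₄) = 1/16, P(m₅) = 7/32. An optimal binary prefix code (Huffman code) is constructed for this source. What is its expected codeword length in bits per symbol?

Repeatedly combine the two least-probable nodes; the expected code length is the sum of the merged weights.
merge 1/16 + 3/16 → 1/4
merge 3/16 + 7/32 → 13/32
merge 1/4 + 11/32 → 19/32
merge 13/32 + 19/32 → 1
L = 1/4 + 13/32 + 19/32 + 1 = 9/4 = 2.25 bits/symbol.

2.25 bits/symbol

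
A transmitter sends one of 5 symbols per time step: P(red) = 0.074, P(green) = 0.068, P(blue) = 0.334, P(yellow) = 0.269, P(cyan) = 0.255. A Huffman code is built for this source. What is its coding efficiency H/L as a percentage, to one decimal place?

Entropy H = −Σ p log₂ p ≈ 2.0824 bits.
Huffman merges: 17/250+37/500→71/500; 71/500+51/200→397/1000; 269/1000+167/500→603/1000; 397/1000+603/1000→1. L = 1071/500 ≈ 2.1420.
Efficiency = H/L = 2.0824/2.1420 = 97.2%.

97.2%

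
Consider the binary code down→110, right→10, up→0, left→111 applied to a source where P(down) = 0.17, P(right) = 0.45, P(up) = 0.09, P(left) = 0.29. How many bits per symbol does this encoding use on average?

2.37 bits/symbol

L̄ = Σ pᵢ·ℓᵢ = 0.17·3 + 0.45·2 + 0.09·1 + 0.29·3 = 2.37 bits/symbol.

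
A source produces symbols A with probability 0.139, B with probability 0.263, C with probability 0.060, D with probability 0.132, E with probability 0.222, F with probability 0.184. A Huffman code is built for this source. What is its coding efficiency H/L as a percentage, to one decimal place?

Entropy H = −Σ p log₂ p ≈ 2.4630 bits.
Huffman merges: 3/50+33/250→24/125; 139/1000+23/125→323/1000; 24/125+111/500→207/500; 263/1000+323/1000→293/500; 207/500+293/500→1. L = 503/200 ≈ 2.5150.
Efficiency = H/L = 2.4630/2.5150 = 97.9%.

97.9%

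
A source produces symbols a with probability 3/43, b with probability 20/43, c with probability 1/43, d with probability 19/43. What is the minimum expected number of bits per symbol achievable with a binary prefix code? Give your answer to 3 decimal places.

1.628 bits/symbol

Repeatedly combine the two least-probable nodes; the expected code length is the sum of the merged weights.
merge 1/43 + 3/43 → 4/43
merge 4/43 + 19/43 → 23/43
merge 20/43 + 23/43 → 1
L = 4/43 + 23/43 + 1 = 70/43 ≈ 1.628 bits/symbol.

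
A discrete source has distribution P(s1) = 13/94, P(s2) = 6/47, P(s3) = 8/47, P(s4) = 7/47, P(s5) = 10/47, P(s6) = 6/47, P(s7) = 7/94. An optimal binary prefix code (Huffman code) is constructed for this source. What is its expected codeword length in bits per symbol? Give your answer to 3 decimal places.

2.787 bits/symbol

Repeatedly combine the two least-probable nodes; the expected code length is the sum of the merged weights.
merge 7/94 + 6/47 → 19/94
merge 6/47 + 13/94 → 25/94
merge 7/47 + 8/47 → 15/47
merge 19/94 + 10/47 → 39/94
merge 25/94 + 15/47 → 55/94
merge 39/94 + 55/94 → 1
L = 19/94 + 25/94 + 15/47 + 39/94 + 55/94 + 1 = 131/47 ≈ 2.787 bits/symbol.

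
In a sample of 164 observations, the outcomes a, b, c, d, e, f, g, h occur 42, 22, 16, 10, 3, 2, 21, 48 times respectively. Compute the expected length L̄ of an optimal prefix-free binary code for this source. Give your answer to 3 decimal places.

2.573 bits/symbol

Probabilities are the counts divided by 164.
Repeatedly combine the two least-probable nodes; the expected code length is the sum of the merged weights.
merge 1/82 + 3/164 → 5/164
merge 5/164 + 5/82 → 15/164
merge 15/164 + 4/41 → 31/164
merge 21/164 + 11/82 → 43/164
merge 31/164 + 21/82 → 73/164
merge 43/164 + 12/41 → 91/164
merge 73/164 + 91/164 → 1
L = 5/164 + 15/164 + 31/164 + 43/164 + 73/164 + 91/164 + 1 = 211/82 ≈ 2.573 bits/symbol.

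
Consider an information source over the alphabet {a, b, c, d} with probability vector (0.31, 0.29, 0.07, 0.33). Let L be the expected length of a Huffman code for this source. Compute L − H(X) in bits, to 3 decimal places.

0.162 bits

Entropy H = −Σ p log₂ p ≈ 1.8381 bits.
Huffman merges: 7/100+29/100→9/25; 31/100+33/100→16/25; 9/25+16/25→1. L = 2 ≈ 2.0000.
L − H = 2.0000 − 1.8381 = 0.162 bits.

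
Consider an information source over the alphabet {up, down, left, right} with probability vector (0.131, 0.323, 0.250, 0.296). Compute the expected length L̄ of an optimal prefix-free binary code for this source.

2 bits/symbol

Repeatedly combine the two least-probable nodes; the expected code length is the sum of the merged weights.
merge 131/1000 + 1/4 → 381/1000
merge 37/125 + 323/1000 → 619/1000
merge 381/1000 + 619/1000 → 1
L = 381/1000 + 619/1000 + 1 = 2 bits/symbol.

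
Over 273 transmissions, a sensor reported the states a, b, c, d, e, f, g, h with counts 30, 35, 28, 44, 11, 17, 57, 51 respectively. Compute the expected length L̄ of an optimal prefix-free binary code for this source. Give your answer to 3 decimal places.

2.894 bits/symbol

Probabilities are the counts divided by 273.
Repeatedly combine the two least-probable nodes; the expected code length is the sum of the merged weights.
merge 11/273 + 17/273 → 4/39
merge 4/39 + 4/39 → 8/39
merge 10/91 + 5/39 → 5/21
merge 44/273 + 17/91 → 95/273
merge 8/39 + 19/91 → 113/273
merge 5/21 + 95/273 → 160/273
merge 113/273 + 160/273 → 1
L = 4/39 + 8/39 + 5/21 + 95/273 + 113/273 + 160/273 + 1 = 790/273 ≈ 2.894 bits/symbol.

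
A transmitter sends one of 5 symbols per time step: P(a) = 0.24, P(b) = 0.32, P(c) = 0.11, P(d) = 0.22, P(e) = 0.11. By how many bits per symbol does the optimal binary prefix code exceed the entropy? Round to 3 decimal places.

0.019 bits

Entropy H = −Σ p log₂ p ≈ 2.2013 bits.
Huffman merges: 11/100+11/100→11/50; 11/50+11/50→11/25; 6/25+8/25→14/25; 11/25+14/25→1. L = 111/50 ≈ 2.2200.
L − H = 2.2200 − 2.2013 = 0.019 bits.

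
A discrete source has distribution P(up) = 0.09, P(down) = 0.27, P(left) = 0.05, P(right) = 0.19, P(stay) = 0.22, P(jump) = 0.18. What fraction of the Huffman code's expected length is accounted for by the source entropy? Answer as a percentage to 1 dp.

98.4%

Entropy H = −Σ p log₂ p ≈ 2.4199 bits.
Huffman merges: 1/20+9/100→7/50; 7/50+9/50→8/25; 19/100+11/50→41/100; 27/100+8/25→59/100; 41/100+59/100→1. L = 123/50 ≈ 2.4600.
Efficiency = H/L = 2.4199/2.4600 = 98.4%.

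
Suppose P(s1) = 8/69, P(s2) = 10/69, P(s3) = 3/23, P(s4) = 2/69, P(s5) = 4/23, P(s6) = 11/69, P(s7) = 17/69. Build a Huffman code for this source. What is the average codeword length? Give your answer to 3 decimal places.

Repeatedly combine the two least-probable nodes; the expected code length is the sum of the merged weights.
merge 2/69 + 8/69 → 10/69
merge 3/23 + 10/69 → 19/69
merge 10/69 + 11/69 → 7/23
merge 4/23 + 17/69 → 29/69
merge 19/69 + 7/23 → 40/69
merge 29/69 + 40/69 → 1
L = 10/69 + 19/69 + 7/23 + 29/69 + 40/69 + 1 = 188/69 ≈ 2.725 bits/symbol.

2.725 bits/symbol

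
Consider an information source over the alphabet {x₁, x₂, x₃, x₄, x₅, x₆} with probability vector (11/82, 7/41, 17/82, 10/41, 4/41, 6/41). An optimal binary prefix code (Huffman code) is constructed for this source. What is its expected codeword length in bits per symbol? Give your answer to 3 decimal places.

2.549 bits/symbol

Repeatedly combine the two least-probable nodes; the expected code length is the sum of the merged weights.
merge 4/41 + 11/82 → 19/82
merge 6/41 + 7/41 → 13/41
merge 17/82 + 19/82 → 18/41
merge 10/41 + 13/41 → 23/41
merge 18/41 + 23/41 → 1
L = 19/82 + 13/41 + 18/41 + 23/41 + 1 = 209/82 ≈ 2.549 bits/symbol.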